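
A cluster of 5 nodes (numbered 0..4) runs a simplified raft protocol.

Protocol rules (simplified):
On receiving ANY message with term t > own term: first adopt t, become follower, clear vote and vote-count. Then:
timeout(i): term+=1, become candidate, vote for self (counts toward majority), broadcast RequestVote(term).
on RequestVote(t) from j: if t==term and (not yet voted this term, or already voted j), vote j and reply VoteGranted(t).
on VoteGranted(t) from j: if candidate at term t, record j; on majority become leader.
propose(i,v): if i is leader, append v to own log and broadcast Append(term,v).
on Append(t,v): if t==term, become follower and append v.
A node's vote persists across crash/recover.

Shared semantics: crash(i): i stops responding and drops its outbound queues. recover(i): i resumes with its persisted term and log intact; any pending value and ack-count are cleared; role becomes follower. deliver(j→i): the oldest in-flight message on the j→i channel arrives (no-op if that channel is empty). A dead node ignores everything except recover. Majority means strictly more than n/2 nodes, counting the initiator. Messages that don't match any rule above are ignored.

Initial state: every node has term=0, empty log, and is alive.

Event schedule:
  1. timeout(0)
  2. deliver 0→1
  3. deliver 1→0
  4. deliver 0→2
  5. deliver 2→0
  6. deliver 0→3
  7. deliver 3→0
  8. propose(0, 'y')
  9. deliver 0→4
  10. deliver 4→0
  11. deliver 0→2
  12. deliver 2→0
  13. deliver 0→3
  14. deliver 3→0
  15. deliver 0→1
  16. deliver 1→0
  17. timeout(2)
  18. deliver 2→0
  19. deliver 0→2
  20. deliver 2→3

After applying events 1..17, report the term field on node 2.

[1] timeout(0) → N0(cand t1 [-])
[2] deliver 0→1 → N1(foll t1 [-])
[3] deliver 1→0 → ∅
[4] deliver 0→2 → N2(foll t1 [-])
[5] deliver 2→0 → N0(lead t1 [-])
[6] deliver 0→3 → N3(foll t1 [-])
[7] deliver 3→0 → ∅
[8] propose(0,'y') → N0(lead t1 [y])
[9] deliver 0→4 → N4(foll t1 [-])
[10] deliver 4→0 → ∅
[11] deliver 0→2 → N2(foll t1 [y])
[12] deliver 2→0 → ∅
[13] deliver 0→3 → N3(foll t1 [y])
[14] deliver 3→0 → ∅
[15] deliver 0→1 → N1(foll t1 [y])
[16] deliver 1→0 → ∅
[17] timeout(2) → N2(cand t2 [y])

2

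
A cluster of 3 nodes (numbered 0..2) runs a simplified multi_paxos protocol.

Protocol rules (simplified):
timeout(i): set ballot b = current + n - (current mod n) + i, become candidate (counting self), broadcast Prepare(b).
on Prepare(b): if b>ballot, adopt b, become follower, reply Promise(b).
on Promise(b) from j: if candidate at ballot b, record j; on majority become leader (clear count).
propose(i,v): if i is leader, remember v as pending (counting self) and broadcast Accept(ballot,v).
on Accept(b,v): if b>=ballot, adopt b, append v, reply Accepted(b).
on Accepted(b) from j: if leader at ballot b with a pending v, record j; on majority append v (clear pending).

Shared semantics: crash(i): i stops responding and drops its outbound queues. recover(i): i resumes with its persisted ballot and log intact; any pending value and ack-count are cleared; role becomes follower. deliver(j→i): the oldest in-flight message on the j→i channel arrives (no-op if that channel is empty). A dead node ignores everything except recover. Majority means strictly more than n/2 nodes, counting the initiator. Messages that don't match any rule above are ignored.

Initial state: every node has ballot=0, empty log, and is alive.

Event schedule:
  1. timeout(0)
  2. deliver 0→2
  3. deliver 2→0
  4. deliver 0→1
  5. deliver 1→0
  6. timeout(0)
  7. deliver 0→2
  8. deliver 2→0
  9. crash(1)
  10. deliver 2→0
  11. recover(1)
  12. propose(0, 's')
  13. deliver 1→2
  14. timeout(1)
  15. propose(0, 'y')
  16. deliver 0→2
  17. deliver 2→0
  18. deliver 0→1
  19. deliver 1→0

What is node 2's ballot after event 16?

e1 timeout(0): 0[cand,b=3,-]
e2 deliver 0→2: 2[foll,b=3,-]
e3 deliver 2→0: 0[lead,b=3,-]
e4 deliver 0→1: 1[foll,b=3,-]
e5 deliver 1→0: ·
e6 timeout(0): 0[cand,b=6,-]
e7 deliver 0→2: 2[foll,b=6,-]
e8 deliver 2→0: 0[lead,b=6,-]
e9 crash(1): 1[✗foll,b=3,-]
e10 deliver 2→0: ·
e11 recover(1): 1[foll,b=3,-]
e12 propose(0,'s'): ·
e13 deliver 1→2: ·
e14 timeout(1): 1[cand,b=7,-]
e15 propose(0,'y'): ·
e16 deliver 0→2: 2[foll,b=6,s]

6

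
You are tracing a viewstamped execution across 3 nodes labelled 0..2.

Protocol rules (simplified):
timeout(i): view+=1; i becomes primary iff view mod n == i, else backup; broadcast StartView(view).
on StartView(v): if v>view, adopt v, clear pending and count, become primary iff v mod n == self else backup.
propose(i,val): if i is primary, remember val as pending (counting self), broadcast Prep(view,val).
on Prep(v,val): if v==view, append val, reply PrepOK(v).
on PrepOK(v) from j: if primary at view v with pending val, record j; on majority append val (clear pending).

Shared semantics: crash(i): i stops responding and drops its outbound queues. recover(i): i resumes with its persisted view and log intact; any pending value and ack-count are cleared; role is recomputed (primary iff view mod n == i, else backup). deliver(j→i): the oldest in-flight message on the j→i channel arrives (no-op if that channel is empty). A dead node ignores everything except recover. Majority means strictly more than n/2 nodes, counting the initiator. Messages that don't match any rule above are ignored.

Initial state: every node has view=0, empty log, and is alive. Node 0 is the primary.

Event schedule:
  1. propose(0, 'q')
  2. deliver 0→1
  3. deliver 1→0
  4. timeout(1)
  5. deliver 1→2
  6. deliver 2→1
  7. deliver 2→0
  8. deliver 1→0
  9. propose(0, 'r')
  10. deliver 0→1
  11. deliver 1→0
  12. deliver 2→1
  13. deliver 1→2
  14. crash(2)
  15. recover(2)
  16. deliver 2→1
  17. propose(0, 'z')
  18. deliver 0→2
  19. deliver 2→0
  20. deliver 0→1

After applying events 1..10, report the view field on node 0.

1

step 1 propose(0,'q'): —
step 2 deliver 0→1: 1={back,v=0,log=q}
step 3 deliver 1→0: 0={prim,v=0,log=q}
step 4 timeout(1): 1={prim,v=1,log=q}
step 5 deliver 1→2: 2={back,v=1,log=-}
step 6 deliver 2→1: —
step 7 deliver 2→0: —
step 8 deliver 1→0: 0={back,v=1,log=q}
step 9 propose(0,'r'): —
step 10 deliver 0→1: —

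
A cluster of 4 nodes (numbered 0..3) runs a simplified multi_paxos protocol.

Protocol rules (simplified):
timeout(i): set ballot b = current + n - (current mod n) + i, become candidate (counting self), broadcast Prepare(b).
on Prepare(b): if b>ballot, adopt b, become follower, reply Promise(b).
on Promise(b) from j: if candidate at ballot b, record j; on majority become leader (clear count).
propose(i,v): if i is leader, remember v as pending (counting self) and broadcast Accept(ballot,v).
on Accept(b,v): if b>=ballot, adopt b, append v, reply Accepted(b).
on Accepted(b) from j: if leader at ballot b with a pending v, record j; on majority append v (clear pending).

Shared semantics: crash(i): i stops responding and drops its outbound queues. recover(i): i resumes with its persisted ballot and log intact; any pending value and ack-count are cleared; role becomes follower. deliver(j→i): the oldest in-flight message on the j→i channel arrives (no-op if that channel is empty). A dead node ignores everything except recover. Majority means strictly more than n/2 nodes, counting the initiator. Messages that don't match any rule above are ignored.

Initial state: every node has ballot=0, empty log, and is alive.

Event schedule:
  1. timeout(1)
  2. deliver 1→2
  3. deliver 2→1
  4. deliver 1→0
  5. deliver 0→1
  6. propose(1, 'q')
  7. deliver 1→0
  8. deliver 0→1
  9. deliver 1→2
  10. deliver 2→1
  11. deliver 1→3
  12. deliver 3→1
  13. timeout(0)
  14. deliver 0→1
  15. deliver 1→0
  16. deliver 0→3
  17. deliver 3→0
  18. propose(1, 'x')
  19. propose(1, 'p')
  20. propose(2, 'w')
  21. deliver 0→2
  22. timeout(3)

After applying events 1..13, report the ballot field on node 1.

after 1 — timeout(1): n1:cand/b5/[-]
after 2 — deliver 1→2: n2:foll/b5/[-]
after 3 — deliver 2→1: ·
after 4 — deliver 1→0: n0:foll/b5/[-]
after 5 — deliver 0→1: n1:lead/b5/[-]
after 6 — propose(1,'q'): ·
after 7 — deliver 1→0: n0:foll/b5/[q]
after 8 — deliver 0→1: ·
after 9 — deliver 1→2: n2:foll/b5/[q]
after 10 — deliver 2→1: n1:lead/b5/[q]
after 11 — deliver 1→3: n3:foll/b5/[-]
after 12 — deliver 3→1: ·
after 13 — timeout(0): n0:cand/b8/[q]

5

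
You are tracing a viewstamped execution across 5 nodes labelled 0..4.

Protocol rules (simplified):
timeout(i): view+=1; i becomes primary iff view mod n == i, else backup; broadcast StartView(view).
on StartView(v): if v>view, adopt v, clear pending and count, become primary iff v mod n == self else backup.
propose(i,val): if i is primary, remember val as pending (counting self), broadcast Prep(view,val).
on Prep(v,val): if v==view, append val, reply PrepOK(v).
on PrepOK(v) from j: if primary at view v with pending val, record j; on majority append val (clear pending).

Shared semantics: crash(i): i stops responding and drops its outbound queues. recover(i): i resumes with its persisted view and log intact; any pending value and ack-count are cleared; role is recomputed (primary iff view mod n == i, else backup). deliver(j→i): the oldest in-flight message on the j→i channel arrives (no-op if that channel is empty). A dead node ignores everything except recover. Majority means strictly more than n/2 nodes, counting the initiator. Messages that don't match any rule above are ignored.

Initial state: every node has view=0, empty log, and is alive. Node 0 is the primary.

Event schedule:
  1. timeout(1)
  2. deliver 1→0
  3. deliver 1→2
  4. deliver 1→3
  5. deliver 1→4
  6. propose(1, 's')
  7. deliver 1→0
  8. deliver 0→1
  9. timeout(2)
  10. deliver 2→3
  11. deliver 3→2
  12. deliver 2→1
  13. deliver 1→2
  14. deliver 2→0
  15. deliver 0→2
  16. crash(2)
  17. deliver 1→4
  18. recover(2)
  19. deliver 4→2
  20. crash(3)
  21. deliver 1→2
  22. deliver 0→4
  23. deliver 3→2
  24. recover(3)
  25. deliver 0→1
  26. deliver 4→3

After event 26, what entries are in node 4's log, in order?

step 1 timeout(1): 1={prim,v=1,log=-}
step 2 deliver 1→0: 0={back,v=1,log=-}
step 3 deliver 1→2: 2={back,v=1,log=-}
step 4 deliver 1→3: 3={back,v=1,log=-}
step 5 deliver 1→4: 4={back,v=1,log=-}
step 6 propose(1,'s'): —
step 7 deliver 1→0: 0={back,v=1,log=s}
step 8 deliver 0→1: —
step 9 timeout(2): 2={prim,v=2,log=-}
step 10 deliver 2→3: 3={back,v=2,log=-}
step 11 deliver 3→2: —
step 12 deliver 2→1: 1={back,v=2,log=-}
step 13 deliver 1→2: —
step 14 deliver 2→0: 0={back,v=2,log=s}
step 15 deliver 0→2: —
step 16 crash(2): 2={✗prim,v=2,log=-}
step 17 deliver 1→4: 4={back,v=1,log=s}
step 18 recover(2): 2={prim,v=2,log=-}
step 19 deliver 4→2: —
step 20 crash(3): 3={✗back,v=2,log=-}
step 21 deliver 1→2: —
step 22 deliver 0→4: —
step 23 deliver 3→2: —
step 24 recover(3): 3={back,v=2,log=-}
step 25 deliver 0→1: —
step 26 deliver 4→3: —

s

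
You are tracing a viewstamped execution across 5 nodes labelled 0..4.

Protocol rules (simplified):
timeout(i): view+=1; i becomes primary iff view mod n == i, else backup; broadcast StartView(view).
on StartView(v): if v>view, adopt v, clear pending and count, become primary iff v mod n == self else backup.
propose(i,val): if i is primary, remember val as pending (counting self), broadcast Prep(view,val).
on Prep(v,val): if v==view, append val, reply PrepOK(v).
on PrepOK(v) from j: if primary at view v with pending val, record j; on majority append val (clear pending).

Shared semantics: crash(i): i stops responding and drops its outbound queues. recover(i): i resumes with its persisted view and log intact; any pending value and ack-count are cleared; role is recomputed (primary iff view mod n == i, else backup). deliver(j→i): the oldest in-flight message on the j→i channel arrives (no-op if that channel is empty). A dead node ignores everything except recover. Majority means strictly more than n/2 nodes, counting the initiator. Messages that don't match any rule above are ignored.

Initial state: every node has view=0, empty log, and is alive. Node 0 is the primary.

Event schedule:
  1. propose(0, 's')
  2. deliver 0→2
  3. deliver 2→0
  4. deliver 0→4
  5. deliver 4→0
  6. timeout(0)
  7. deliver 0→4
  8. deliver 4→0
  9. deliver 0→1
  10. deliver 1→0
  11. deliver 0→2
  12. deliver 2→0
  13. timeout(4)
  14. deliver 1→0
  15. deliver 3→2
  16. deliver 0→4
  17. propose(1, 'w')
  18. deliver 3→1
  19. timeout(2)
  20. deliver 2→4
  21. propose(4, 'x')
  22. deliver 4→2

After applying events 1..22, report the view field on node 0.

after 1 — propose(0,'s'): ·
after 2 — deliver 0→2: n2:back/v0/[s]
after 3 — deliver 2→0: ·
after 4 — deliver 0→4: n4:back/v0/[s]
after 5 — deliver 4→0: n0:prim/v0/[s]
after 6 — timeout(0): n0:back/v1/[s]
after 7 — deliver 0→4: n4:back/v1/[s]
after 8 — deliver 4→0: ·
after 9 — deliver 0→1: n1:back/v0/[s]
after 10 — deliver 1→0: ·
after 11 — deliver 0→2: n2:back/v1/[s]
after 12 — deliver 2→0: ·
after 13 — timeout(4): n4:back/v2/[s]
after 14 — deliver 1→0: ·
after 15 — deliver 3→2: ·
after 16 — deliver 0→4: ·
after 17 — propose(1,'w'): ·
after 18 — deliver 3→1: ·
after 19 — timeout(2): n2:prim/v2/[s]
after 20 — deliver 2→4: ·
after 21 — propose(4,'x'): ·
after 22 — deliver 4→2: ·

1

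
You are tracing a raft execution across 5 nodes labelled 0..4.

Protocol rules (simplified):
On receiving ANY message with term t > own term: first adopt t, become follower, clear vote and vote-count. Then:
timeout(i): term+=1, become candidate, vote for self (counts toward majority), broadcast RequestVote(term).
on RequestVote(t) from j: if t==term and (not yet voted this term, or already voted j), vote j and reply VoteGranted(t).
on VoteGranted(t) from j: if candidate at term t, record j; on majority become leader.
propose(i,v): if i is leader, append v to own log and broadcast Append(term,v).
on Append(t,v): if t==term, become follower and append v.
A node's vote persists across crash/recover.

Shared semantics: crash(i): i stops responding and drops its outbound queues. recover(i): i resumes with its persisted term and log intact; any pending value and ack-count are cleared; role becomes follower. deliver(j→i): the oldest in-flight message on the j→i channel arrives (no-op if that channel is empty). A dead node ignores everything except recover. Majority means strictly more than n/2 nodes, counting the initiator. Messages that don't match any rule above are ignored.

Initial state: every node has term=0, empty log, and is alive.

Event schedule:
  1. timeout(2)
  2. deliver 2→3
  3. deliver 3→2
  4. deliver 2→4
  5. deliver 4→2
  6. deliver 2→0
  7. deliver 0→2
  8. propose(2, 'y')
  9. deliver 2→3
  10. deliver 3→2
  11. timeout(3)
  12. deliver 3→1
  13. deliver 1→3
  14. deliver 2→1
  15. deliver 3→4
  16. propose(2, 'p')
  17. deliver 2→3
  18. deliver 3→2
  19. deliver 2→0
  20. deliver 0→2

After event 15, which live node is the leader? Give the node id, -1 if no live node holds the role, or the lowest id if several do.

2

e1 timeout(2): 2[cand,t=1,-]
e2 deliver 2→3: 3[foll,t=1,-]
e3 deliver 3→2: ·
e4 deliver 2→4: 4[foll,t=1,-]
e5 deliver 4→2: 2[lead,t=1,-]
e6 deliver 2→0: 0[foll,t=1,-]
e7 deliver 0→2: ·
e8 propose(2,'y'): 2[lead,t=1,y]
e9 deliver 2→3: 3[foll,t=1,y]
e10 deliver 3→2: ·
e11 timeout(3): 3[cand,t=2,y]
e12 deliver 3→1: 1[foll,t=2,-]
e13 deliver 1→3: ·
e14 deliver 2→1: ·
e15 deliver 3→4: 4[foll,t=2,-]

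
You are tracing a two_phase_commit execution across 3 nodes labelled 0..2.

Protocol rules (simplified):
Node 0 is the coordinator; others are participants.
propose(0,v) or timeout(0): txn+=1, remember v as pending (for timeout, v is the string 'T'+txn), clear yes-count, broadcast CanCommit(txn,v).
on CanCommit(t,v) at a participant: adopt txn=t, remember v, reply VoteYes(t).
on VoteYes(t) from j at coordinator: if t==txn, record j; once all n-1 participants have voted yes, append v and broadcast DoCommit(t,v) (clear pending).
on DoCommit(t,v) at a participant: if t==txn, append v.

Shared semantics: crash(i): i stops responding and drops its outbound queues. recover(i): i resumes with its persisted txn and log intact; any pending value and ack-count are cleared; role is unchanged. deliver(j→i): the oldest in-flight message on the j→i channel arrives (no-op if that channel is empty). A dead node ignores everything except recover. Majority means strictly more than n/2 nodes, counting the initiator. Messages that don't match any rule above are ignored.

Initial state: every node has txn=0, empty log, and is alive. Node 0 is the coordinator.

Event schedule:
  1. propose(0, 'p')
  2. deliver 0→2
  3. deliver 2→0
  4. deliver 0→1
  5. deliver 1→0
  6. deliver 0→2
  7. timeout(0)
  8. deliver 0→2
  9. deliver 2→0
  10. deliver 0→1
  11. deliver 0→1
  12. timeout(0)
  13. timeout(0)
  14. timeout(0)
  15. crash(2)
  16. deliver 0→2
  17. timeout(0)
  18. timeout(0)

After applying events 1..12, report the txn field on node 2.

after 1 — propose(0,'p'): n0:coor/t1/[-]
after 2 — deliver 0→2: n2:part/t1/[-]
after 3 — deliver 2→0: ·
after 4 — deliver 0→1: n1:part/t1/[-]
after 5 — deliver 1→0: n0:coor/t1/[p]
after 6 — deliver 0→2: n2:part/t1/[p]
after 7 — timeout(0): n0:coor/t2/[p]
after 8 — deliver 0→2: n2:part/t2/[p]
after 9 — deliver 2→0: ·
after 10 — deliver 0→1: n1:part/t1/[p]
after 11 — deliver 0→1: n1:part/t2/[p]
after 12 — timeout(0): n0:coor/t3/[p]

2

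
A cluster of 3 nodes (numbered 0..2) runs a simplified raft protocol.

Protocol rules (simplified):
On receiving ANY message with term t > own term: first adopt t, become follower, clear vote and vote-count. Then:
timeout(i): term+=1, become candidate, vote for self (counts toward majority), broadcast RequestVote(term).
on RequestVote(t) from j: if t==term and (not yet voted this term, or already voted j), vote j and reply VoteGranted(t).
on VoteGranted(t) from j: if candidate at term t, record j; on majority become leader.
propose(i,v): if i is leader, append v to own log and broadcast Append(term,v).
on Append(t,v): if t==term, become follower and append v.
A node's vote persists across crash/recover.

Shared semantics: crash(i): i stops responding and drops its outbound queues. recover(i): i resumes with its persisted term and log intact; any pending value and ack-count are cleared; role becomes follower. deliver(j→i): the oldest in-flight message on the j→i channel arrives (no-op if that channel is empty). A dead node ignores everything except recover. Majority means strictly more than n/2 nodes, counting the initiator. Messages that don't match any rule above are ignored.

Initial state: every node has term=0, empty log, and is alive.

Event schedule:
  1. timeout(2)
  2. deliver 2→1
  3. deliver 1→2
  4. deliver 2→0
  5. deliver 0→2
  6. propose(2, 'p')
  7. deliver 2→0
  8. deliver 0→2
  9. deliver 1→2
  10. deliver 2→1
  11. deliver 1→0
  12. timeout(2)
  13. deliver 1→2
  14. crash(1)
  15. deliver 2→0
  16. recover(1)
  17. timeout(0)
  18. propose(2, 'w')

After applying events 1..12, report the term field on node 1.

e1 timeout(2): 2[cand,t=1,-]
e2 deliver 2→1: 1[foll,t=1,-]
e3 deliver 1→2: 2[lead,t=1,-]
e4 deliver 2→0: 0[foll,t=1,-]
e5 deliver 0→2: ·
e6 propose(2,'p'): 2[lead,t=1,p]
e7 deliver 2→0: 0[foll,t=1,p]
e8 deliver 0→2: ·
e9 deliver 1→2: ·
e10 deliver 2→1: 1[foll,t=1,p]
e11 deliver 1→0: ·
e12 timeout(2): 2[cand,t=2,p]

1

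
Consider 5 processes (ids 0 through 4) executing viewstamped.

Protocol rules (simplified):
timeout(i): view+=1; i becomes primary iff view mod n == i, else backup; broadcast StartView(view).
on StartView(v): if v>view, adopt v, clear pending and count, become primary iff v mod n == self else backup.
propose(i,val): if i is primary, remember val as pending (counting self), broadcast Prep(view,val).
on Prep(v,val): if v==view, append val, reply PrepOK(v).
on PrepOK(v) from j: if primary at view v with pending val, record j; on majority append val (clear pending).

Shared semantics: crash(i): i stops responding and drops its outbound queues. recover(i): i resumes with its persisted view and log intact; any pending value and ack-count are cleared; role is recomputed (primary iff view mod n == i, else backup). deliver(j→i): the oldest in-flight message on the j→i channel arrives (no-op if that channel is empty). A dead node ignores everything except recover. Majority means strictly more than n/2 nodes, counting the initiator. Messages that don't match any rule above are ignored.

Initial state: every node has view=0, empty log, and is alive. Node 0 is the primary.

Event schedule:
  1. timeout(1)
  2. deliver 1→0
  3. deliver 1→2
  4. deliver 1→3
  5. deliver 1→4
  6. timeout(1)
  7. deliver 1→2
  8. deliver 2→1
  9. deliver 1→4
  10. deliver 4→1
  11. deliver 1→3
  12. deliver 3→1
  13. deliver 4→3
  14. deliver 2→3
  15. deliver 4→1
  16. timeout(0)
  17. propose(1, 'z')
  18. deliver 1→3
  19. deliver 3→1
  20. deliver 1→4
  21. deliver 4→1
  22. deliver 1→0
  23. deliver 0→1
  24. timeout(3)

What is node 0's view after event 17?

e1 timeout(1): 1[prim,v=1,-]
e2 deliver 1→0: 0[back,v=1,-]
e3 deliver 1→2: 2[back,v=1,-]
e4 deliver 1→3: 3[back,v=1,-]
e5 deliver 1→4: 4[back,v=1,-]
e6 timeout(1): 1[back,v=2,-]
e7 deliver 1→2: 2[prim,v=2,-]
e8 deliver 2→1: ·
e9 deliver 1→4: 4[back,v=2,-]
e10 deliver 4→1: ·
e11 deliver 1→3: 3[back,v=2,-]
e12 deliver 3→1: ·
e13 deliver 4→3: ·
e14 deliver 2→3: ·
e15 deliver 4→1: ·
e16 timeout(0): 0[back,v=2,-]
e17 propose(1,'z'): ·

2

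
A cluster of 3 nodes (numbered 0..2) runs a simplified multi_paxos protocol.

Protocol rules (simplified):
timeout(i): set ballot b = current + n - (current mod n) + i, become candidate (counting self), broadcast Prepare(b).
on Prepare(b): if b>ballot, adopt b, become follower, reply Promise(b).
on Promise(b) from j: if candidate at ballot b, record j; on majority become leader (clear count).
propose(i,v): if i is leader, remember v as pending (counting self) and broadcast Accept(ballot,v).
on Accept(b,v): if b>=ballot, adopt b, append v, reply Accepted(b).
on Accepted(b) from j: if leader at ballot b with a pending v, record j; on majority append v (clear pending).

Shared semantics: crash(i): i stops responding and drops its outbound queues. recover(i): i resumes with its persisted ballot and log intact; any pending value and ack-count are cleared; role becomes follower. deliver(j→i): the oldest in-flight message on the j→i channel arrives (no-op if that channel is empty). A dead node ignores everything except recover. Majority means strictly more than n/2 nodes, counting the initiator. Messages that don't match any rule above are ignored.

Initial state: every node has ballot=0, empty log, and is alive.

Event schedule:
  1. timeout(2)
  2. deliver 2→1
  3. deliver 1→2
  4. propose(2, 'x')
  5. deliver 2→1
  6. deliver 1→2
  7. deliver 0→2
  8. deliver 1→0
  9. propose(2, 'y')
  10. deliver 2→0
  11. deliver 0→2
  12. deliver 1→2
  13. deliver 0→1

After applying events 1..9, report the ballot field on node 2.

5

[1] timeout(2) → N2(cand b5 [-])
[2] deliver 2→1 → N1(foll b5 [-])
[3] deliver 1→2 → N2(lead b5 [-])
[4] propose(2,'x') → ∅
[5] deliver 2→1 → N1(foll b5 [x])
[6] deliver 1→2 → N2(lead b5 [x])
[7] deliver 0→2 → ∅
[8] deliver 1→0 → ∅
[9] propose(2,'y') → ∅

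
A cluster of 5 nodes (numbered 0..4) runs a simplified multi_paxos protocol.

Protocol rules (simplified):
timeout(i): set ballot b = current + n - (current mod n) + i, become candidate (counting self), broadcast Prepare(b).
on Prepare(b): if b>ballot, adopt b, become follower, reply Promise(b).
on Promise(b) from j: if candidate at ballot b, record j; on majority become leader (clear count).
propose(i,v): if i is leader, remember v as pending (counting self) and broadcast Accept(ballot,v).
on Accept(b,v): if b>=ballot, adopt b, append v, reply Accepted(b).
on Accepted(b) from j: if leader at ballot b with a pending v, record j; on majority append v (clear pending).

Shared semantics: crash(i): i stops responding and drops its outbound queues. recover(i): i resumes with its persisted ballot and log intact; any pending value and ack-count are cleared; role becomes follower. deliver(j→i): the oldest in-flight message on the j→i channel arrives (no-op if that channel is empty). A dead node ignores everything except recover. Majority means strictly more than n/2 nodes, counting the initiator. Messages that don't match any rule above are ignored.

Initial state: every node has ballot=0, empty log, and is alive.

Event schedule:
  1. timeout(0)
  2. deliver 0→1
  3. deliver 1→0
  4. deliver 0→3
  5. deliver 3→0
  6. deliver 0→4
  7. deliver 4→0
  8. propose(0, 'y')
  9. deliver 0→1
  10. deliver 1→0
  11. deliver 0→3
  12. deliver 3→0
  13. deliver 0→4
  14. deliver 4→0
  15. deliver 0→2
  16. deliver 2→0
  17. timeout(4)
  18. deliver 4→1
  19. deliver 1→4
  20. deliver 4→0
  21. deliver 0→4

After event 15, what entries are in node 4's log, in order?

y

step 1 timeout(0): 0={cand,b=5,log=-}
step 2 deliver 0→1: 1={foll,b=5,log=-}
step 3 deliver 1→0: —
step 4 deliver 0→3: 3={foll,b=5,log=-}
step 5 deliver 3→0: 0={lead,b=5,log=-}
step 6 deliver 0→4: 4={foll,b=5,log=-}
step 7 deliver 4→0: —
step 8 propose(0,'y'): —
step 9 deliver 0→1: 1={foll,b=5,log=y}
step 10 deliver 1→0: —
step 11 deliver 0→3: 3={foll,b=5,log=y}
step 12 deliver 3→0: 0={lead,b=5,log=y}
step 13 deliver 0→4: 4={foll,b=5,log=y}
step 14 deliver 4→0: —
step 15 deliver 0→2: 2={foll,b=5,log=-}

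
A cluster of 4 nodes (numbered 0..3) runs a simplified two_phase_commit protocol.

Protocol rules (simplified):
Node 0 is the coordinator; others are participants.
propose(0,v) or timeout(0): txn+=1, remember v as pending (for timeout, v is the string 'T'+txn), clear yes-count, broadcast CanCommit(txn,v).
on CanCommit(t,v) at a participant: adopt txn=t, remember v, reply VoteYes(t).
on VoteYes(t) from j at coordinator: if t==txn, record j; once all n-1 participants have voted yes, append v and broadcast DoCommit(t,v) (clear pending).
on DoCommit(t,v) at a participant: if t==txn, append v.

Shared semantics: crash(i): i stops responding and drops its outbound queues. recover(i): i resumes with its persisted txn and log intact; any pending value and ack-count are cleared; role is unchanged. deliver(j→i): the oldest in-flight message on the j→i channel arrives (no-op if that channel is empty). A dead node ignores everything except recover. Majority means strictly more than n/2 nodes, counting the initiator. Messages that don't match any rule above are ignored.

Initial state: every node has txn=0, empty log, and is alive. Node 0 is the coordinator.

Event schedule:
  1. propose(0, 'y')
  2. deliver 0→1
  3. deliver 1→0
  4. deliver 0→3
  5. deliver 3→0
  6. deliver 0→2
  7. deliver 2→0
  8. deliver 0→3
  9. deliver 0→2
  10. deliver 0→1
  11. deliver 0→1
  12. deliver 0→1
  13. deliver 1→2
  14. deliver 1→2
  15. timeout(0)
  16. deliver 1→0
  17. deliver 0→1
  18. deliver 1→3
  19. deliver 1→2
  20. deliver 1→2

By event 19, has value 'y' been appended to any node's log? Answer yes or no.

step 1 propose(0,'y'): 0={coor,t=1,log=-}
step 2 deliver 0→1: 1={part,t=1,log=-}
step 3 deliver 1→0: —
step 4 deliver 0→3: 3={part,t=1,log=-}
step 5 deliver 3→0: —
step 6 deliver 0→2: 2={part,t=1,log=-}
step 7 deliver 2→0: 0={coor,t=1,log=y}
step 8 deliver 0→3: 3={part,t=1,log=y}
step 9 deliver 0→2: 2={part,t=1,log=y}
step 10 deliver 0→1: 1={part,t=1,log=y}
step 11 deliver 0→1: —
step 12 deliver 0→1: —
step 13 deliver 1→2: —
step 14 deliver 1→2: —
step 15 timeout(0): 0={coor,t=2,log=y}
step 16 deliver 1→0: —
step 17 deliver 0→1: 1={part,t=2,log=y}
step 18 deliver 1→3: —
step 19 deliver 1→2: —

yes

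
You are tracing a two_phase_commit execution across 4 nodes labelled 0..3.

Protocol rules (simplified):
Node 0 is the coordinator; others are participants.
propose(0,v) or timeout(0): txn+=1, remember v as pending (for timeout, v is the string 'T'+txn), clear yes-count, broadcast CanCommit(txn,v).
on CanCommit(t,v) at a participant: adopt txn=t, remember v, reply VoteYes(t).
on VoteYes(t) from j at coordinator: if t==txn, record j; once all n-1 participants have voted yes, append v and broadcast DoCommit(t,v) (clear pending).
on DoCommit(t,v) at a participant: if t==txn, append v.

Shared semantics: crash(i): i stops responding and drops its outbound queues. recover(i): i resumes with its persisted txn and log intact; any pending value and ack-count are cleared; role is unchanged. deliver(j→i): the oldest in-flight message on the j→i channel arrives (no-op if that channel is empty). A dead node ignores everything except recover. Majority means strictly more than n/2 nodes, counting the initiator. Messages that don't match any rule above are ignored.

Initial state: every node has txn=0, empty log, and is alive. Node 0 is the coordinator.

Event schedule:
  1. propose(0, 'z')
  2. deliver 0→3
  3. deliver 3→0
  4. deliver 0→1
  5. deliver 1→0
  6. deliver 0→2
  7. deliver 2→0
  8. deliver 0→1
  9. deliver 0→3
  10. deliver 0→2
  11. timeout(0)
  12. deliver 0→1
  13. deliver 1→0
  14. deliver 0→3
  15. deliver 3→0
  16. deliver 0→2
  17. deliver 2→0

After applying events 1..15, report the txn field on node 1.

step 1 propose(0,'z'): 0={coor,t=1,log=-}
step 2 deliver 0→3: 3={part,t=1,log=-}
step 3 deliver 3→0: —
step 4 deliver 0→1: 1={part,t=1,log=-}
step 5 deliver 1→0: —
step 6 deliver 0→2: 2={part,t=1,log=-}
step 7 deliver 2→0: 0={coor,t=1,log=z}
step 8 deliver 0→1: 1={part,t=1,log=z}
step 9 deliver 0→3: 3={part,t=1,log=z}
step 10 deliver 0→2: 2={part,t=1,log=z}
step 11 timeout(0): 0={coor,t=2,log=z}
step 12 deliver 0→1: 1={part,t=2,log=z}
step 13 deliver 1→0: —
step 14 deliver 0→3: 3={part,t=2,log=z}
step 15 deliver 3→0: —

2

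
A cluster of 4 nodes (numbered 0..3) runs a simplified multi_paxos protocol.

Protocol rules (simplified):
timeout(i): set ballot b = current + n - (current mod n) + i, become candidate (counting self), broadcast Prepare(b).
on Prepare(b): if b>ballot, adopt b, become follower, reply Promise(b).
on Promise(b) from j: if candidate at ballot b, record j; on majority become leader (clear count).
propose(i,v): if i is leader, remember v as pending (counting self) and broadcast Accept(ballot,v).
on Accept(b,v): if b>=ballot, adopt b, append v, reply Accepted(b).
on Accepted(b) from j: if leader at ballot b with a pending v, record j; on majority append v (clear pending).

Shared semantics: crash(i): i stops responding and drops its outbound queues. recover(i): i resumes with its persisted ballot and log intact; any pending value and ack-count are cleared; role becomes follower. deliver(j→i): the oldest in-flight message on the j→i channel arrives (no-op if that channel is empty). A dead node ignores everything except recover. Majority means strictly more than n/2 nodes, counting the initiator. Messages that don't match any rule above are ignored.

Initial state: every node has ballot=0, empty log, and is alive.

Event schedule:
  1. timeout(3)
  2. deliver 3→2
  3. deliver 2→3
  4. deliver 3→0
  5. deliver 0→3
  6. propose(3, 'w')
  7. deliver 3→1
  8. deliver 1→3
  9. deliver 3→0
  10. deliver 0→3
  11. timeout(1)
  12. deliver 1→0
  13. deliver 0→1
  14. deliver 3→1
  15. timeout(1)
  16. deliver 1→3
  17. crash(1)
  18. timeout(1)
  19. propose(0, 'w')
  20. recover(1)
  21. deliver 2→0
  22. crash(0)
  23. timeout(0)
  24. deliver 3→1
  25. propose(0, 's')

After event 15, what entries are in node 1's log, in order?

empty

e1 timeout(3): 3[cand,b=7,-]
e2 deliver 3→2: 2[foll,b=7,-]
e3 deliver 2→3: ·
e4 deliver 3→0: 0[foll,b=7,-]
e5 deliver 0→3: 3[lead,b=7,-]
e6 propose(3,'w'): ·
e7 deliver 3→1: 1[foll,b=7,-]
e8 deliver 1→3: ·
e9 deliver 3→0: 0[foll,b=7,w]
e10 deliver 0→3: ·
e11 timeout(1): 1[cand,b=9,-]
e12 deliver 1→0: 0[foll,b=9,w]
e13 deliver 0→1: ·
e14 deliver 3→1: ·
e15 timeout(1): 1[cand,b=13,-]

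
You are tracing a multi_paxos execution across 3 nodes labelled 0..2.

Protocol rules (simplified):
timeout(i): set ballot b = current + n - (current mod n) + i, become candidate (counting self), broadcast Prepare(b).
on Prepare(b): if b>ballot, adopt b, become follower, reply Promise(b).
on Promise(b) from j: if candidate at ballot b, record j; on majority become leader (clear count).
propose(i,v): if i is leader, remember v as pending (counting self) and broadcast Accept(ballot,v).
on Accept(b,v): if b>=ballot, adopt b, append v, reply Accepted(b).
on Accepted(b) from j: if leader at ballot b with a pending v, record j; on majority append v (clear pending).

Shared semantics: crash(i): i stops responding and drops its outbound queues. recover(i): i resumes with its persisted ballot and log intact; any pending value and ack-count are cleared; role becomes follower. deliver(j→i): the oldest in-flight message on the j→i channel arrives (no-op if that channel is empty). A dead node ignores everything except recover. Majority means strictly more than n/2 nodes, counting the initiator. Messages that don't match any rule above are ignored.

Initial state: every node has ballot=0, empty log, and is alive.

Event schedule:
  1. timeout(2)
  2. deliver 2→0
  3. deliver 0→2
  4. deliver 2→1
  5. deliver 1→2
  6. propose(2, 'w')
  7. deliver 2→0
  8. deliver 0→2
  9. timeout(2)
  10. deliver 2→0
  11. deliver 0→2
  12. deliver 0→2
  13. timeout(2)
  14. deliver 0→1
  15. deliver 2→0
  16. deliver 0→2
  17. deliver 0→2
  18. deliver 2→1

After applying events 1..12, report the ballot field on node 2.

1. timeout(2):  <2:cand b5 ->
2. deliver 2→0:  <0:foll b5 ->
3. deliver 0→2:  <2:lead b5 ->
4. deliver 2→1:  <1:foll b5 ->
5. deliver 1→2:  nop
6. propose(2,'w'):  nop
7. deliver 2→0:  <0:foll b5 w>
8. deliver 0→2:  <2:lead b5 w>
9. timeout(2):  <2:cand b8 w>
10. deliver 2→0:  <0:foll b8 w>
11. deliver 0→2:  <2:lead b8 w>
12. deliver 0→2:  nop

8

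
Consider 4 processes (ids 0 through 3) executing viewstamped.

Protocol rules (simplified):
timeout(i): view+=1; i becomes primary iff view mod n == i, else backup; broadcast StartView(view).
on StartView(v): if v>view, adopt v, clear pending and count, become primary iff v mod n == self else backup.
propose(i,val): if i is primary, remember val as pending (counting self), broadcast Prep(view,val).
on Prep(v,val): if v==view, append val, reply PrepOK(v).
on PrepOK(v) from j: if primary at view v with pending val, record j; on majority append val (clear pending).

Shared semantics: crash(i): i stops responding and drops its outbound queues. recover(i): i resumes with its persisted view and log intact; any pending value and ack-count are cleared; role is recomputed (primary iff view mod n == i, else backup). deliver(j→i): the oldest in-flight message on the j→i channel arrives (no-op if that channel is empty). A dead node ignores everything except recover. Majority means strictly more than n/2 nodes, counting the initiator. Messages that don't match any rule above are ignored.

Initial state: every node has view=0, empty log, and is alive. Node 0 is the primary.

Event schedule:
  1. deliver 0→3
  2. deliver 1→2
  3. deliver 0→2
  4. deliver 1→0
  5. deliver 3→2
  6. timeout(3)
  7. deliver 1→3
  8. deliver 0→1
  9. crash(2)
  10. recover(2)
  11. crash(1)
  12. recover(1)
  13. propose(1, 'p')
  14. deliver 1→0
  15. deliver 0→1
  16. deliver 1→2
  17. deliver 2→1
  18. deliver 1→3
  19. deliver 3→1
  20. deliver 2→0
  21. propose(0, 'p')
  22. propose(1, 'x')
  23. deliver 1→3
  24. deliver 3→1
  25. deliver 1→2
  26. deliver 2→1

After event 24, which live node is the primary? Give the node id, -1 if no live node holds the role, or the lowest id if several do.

0

[1] deliver 0→3 → ∅
[2] deliver 1→2 → ∅
[3] deliver 0→2 → ∅
[4] deliver 1→0 → ∅
[5] deliver 3→2 → ∅
[6] timeout(3) → N3(back v1 [-])
[7] deliver 1→3 → ∅
[8] deliver 0→1 → ∅
[9] crash(2) → N2(✗back v0 [-])
[10] recover(2) → N2(back v0 [-])
[11] crash(1) → N1(✗back v0 [-])
[12] recover(1) → N1(back v0 [-])
[13] propose(1,'p') → ∅
[14] deliver 1→0 → ∅
[15] deliver 0→1 → ∅
[16] deliver 1→2 → ∅
[17] deliver 2→1 → ∅
[18] deliver 1→3 → ∅
[19] deliver 3→1 → N1(prim v1 [-])
[20] deliver 2→0 → ∅
[21] propose(0,'p') → ∅
[22] propose(1,'x') → ∅
[23] deliver 1→3 → N3(back v1 [x])
[24] deliver 3→1 → ∅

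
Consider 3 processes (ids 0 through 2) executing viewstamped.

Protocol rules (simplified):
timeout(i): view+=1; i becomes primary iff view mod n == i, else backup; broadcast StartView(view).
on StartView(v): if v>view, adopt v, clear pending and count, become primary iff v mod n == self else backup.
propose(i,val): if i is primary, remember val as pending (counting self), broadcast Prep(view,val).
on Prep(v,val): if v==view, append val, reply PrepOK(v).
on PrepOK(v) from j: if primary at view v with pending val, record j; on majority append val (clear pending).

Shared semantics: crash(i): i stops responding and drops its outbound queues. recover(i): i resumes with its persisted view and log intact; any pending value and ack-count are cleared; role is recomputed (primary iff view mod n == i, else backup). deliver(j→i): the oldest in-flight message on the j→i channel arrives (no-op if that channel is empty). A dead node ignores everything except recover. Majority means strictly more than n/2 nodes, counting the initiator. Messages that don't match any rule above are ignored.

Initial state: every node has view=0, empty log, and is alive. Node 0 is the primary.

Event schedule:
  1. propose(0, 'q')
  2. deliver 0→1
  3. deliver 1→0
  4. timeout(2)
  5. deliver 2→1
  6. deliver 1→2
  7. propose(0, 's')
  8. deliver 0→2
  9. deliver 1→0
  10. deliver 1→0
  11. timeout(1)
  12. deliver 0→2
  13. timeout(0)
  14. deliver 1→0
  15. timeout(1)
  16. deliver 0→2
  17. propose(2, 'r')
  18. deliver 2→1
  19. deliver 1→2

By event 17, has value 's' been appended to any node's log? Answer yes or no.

[1] propose(0,'q') → ∅
[2] deliver 0→1 → N1(back v0 [q])
[3] deliver 1→0 → N0(prim v0 [q])
[4] timeout(2) → N2(back v1 [-])
[5] deliver 2→1 → N1(prim v1 [q])
[6] deliver 1→2 → ∅
[7] propose(0,'s') → ∅
[8] deliver 0→2 → ∅
[9] deliver 1→0 → ∅
[10] deliver 1→0 → ∅
[11] timeout(1) → N1(back v2 [q])
[12] deliver 0→2 → ∅
[13] timeout(0) → N0(back v1 [q])
[14] deliver 1→0 → N0(back v2 [q])
[15] timeout(1) → N1(back v3 [q])
[16] deliver 0→2 → ∅
[17] propose(2,'r') → ∅

no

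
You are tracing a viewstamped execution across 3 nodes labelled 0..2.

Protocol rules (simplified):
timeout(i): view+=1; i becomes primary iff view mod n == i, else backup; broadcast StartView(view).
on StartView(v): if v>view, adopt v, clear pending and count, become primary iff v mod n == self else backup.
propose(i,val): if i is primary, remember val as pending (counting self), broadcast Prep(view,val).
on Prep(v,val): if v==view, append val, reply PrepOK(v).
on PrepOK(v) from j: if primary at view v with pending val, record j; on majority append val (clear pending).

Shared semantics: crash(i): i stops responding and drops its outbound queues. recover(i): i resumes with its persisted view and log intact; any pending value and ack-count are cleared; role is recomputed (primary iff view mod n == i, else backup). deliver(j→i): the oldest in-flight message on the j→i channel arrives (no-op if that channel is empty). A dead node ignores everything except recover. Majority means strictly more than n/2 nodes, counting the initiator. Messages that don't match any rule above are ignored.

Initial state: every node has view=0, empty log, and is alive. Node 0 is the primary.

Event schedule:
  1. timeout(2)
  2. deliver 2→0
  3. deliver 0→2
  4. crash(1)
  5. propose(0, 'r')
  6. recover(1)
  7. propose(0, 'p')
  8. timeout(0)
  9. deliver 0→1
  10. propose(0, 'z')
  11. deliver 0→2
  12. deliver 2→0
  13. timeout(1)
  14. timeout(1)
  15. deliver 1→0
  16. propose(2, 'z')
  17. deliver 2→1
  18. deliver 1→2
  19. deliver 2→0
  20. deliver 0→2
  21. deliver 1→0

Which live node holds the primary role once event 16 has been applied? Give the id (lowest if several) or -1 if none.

0

[1] timeout(2) → N2(back v1 [-])
[2] deliver 2→0 → N0(back v1 [-])
[3] deliver 0→2 → ∅
[4] crash(1) → N1(✗back v0 [-])
[5] propose(0,'r') → ∅
[6] recover(1) → N1(back v0 [-])
[7] propose(0,'p') → ∅
[8] timeout(0) → N0(back v2 [-])
[9] deliver 0→1 → N1(back v2 [-])
[10] propose(0,'z') → ∅
[11] deliver 0→2 → N2(prim v2 [-])
[12] deliver 2→0 → ∅
[13] timeout(1) → N1(back v3 [-])
[14] timeout(1) → N1(prim v4 [-])
[15] deliver 1→0 → N0(prim v3 [-])
[16] propose(2,'z') → ∅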